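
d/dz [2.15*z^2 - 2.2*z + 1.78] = 4.3*z - 2.2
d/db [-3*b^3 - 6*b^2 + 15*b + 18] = -9*b^2 - 12*b + 15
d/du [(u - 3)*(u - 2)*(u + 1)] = 3*u^2 - 8*u + 1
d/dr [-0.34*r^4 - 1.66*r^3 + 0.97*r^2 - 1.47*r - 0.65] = -1.36*r^3 - 4.98*r^2 + 1.94*r - 1.47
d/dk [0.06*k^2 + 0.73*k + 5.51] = 0.12*k + 0.73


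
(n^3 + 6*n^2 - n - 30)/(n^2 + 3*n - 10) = n + 3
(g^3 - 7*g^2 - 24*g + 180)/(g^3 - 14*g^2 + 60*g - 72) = (g + 5)/(g - 2)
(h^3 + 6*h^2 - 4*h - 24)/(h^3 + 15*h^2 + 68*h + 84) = (h - 2)/(h + 7)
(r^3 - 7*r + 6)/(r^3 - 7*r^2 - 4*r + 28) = (r^2 + 2*r - 3)/(r^2 - 5*r - 14)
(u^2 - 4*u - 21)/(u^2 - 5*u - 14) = (u + 3)/(u + 2)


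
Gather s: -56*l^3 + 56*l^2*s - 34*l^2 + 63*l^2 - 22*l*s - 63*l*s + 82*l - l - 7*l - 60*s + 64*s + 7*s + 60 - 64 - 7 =-56*l^3 + 29*l^2 + 74*l + s*(56*l^2 - 85*l + 11) - 11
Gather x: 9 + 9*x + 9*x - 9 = 18*x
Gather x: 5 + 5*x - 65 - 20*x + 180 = 120 - 15*x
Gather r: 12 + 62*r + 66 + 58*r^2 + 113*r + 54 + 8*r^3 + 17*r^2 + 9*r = 8*r^3 + 75*r^2 + 184*r + 132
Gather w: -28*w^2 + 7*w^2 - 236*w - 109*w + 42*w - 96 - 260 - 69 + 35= -21*w^2 - 303*w - 390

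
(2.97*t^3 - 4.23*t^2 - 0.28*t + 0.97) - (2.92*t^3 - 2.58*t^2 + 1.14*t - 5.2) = 0.0500000000000003*t^3 - 1.65*t^2 - 1.42*t + 6.17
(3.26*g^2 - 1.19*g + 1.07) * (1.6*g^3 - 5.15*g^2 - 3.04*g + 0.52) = 5.216*g^5 - 18.693*g^4 - 2.0699*g^3 - 0.197700000000001*g^2 - 3.8716*g + 0.5564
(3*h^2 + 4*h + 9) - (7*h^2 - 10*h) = -4*h^2 + 14*h + 9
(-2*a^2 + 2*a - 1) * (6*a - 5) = -12*a^3 + 22*a^2 - 16*a + 5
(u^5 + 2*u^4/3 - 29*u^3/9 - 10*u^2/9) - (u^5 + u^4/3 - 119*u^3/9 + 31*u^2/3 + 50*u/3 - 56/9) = u^4/3 + 10*u^3 - 103*u^2/9 - 50*u/3 + 56/9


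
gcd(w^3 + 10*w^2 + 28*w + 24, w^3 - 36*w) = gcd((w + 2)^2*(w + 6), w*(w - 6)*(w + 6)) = w + 6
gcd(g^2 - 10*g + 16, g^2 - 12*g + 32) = g - 8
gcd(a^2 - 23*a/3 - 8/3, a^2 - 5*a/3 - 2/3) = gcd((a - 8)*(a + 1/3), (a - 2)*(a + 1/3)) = a + 1/3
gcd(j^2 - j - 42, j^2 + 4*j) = 1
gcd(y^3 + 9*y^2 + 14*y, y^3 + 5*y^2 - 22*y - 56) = y^2 + 9*y + 14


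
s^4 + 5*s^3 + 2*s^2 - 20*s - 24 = (s - 2)*(s + 2)^2*(s + 3)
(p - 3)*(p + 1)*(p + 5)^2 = p^4 + 8*p^3 + 2*p^2 - 80*p - 75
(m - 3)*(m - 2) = m^2 - 5*m + 6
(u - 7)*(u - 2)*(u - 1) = u^3 - 10*u^2 + 23*u - 14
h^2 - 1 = (h - 1)*(h + 1)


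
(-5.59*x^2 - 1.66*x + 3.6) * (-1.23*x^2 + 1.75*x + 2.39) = 6.8757*x^4 - 7.7407*x^3 - 20.6931*x^2 + 2.3326*x + 8.604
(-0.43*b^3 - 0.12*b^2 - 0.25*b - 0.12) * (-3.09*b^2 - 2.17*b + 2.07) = 1.3287*b^5 + 1.3039*b^4 + 0.1428*b^3 + 0.6649*b^2 - 0.2571*b - 0.2484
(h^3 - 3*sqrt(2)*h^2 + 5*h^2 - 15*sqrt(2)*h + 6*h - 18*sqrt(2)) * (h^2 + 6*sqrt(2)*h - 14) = h^5 + 3*sqrt(2)*h^4 + 5*h^4 - 44*h^3 + 15*sqrt(2)*h^3 - 250*h^2 + 60*sqrt(2)*h^2 - 300*h + 210*sqrt(2)*h + 252*sqrt(2)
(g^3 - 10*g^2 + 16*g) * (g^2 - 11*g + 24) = g^5 - 21*g^4 + 150*g^3 - 416*g^2 + 384*g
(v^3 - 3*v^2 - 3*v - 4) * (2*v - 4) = 2*v^4 - 10*v^3 + 6*v^2 + 4*v + 16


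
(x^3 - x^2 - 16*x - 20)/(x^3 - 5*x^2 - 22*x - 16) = (x^2 - 3*x - 10)/(x^2 - 7*x - 8)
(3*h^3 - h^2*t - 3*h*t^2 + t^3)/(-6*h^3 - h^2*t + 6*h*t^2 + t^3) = (-3*h + t)/(6*h + t)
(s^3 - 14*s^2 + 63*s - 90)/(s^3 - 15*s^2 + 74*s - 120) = (s - 3)/(s - 4)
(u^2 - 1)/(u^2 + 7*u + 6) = (u - 1)/(u + 6)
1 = 1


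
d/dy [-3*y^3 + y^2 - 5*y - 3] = -9*y^2 + 2*y - 5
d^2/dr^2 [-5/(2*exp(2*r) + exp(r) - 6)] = 5*(-2*(4*exp(r) + 1)^2*exp(r) + (8*exp(r) + 1)*(2*exp(2*r) + exp(r) - 6))*exp(r)/(2*exp(2*r) + exp(r) - 6)^3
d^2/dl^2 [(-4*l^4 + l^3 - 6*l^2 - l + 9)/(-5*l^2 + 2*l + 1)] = 2*(100*l^6 - 120*l^5 - 12*l^4 + 140*l^3 - 567*l^2 + 282*l - 77)/(125*l^6 - 150*l^5 - 15*l^4 + 52*l^3 + 3*l^2 - 6*l - 1)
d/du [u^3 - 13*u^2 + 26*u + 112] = 3*u^2 - 26*u + 26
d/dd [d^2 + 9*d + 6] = 2*d + 9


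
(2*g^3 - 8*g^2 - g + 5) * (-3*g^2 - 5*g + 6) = -6*g^5 + 14*g^4 + 55*g^3 - 58*g^2 - 31*g + 30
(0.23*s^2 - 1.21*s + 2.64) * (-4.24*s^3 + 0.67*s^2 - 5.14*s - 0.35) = -0.9752*s^5 + 5.2845*s^4 - 13.1865*s^3 + 7.9077*s^2 - 13.1461*s - 0.924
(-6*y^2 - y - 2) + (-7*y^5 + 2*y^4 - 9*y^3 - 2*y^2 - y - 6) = -7*y^5 + 2*y^4 - 9*y^3 - 8*y^2 - 2*y - 8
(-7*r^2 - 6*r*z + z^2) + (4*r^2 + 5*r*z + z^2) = -3*r^2 - r*z + 2*z^2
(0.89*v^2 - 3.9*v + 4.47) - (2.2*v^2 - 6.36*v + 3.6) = -1.31*v^2 + 2.46*v + 0.87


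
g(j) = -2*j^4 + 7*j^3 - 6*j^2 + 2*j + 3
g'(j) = -8*j^3 + 21*j^2 - 12*j + 2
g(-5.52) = -3225.13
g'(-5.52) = 2053.69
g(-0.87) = -9.04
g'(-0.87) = 33.60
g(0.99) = 3.97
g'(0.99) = 2.94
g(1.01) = 4.03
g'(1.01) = 3.06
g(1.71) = 6.78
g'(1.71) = 2.88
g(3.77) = -103.67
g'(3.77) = -173.43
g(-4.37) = -1433.88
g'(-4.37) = 1123.10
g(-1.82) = -84.66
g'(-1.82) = 141.63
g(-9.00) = -18726.00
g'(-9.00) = 7643.00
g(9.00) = -8484.00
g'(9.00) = -4237.00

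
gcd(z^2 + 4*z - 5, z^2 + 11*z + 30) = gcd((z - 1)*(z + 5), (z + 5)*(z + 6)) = z + 5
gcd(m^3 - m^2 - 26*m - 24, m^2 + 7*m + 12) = m + 4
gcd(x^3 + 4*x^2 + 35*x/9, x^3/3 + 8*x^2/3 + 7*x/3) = x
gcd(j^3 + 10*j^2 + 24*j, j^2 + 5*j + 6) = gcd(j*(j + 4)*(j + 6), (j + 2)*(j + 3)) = 1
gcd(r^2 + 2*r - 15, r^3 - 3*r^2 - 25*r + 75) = r^2 + 2*r - 15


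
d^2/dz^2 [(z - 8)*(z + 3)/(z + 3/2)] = -228/(8*z^3 + 36*z^2 + 54*z + 27)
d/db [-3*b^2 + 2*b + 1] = 2 - 6*b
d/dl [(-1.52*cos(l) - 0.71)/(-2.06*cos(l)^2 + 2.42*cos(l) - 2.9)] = (3.1312*cos(l)^2 + 2.9252*cos(l) - 6.1262)*sin(l)/(4.2436*cos(l)^4 - 9.9704*cos(l)^3 + 17.8044*cos(l)^2 - 14.036*cos(l) + 8.41)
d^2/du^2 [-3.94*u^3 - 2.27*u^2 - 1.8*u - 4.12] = -23.64*u - 4.54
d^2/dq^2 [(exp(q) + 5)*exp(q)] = (4*exp(q) + 5)*exp(q)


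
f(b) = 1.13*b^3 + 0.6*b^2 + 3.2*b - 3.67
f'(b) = 3.39*b^2 + 1.2*b + 3.2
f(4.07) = 95.48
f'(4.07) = 64.24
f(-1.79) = -13.96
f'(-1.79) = 11.91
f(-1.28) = -9.15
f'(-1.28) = 7.22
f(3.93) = 86.76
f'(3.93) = 60.27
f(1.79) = 10.46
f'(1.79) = 16.21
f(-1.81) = -14.20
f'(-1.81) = 12.13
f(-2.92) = -36.03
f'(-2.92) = 28.60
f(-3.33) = -49.40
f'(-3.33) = 36.80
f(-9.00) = -807.64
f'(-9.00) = 266.99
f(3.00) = 41.84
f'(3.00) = 37.31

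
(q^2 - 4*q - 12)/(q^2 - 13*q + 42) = (q + 2)/(q - 7)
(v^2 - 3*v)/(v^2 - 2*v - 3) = v/(v + 1)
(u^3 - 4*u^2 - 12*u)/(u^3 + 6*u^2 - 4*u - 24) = u*(u - 6)/(u^2 + 4*u - 12)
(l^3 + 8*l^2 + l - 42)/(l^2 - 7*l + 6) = (l^3 + 8*l^2 + l - 42)/(l^2 - 7*l + 6)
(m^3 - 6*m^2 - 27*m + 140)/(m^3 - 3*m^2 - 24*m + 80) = (m - 7)/(m - 4)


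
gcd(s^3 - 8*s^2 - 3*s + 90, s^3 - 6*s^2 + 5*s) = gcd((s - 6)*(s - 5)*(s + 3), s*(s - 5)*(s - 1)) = s - 5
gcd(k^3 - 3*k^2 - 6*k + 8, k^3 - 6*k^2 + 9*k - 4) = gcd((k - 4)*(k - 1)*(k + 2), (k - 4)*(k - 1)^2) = k^2 - 5*k + 4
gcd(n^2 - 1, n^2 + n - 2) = n - 1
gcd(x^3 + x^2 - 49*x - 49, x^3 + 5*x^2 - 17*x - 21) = x^2 + 8*x + 7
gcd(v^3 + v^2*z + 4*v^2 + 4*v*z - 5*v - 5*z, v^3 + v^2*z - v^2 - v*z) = v^2 + v*z - v - z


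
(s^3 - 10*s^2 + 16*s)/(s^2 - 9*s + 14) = s*(s - 8)/(s - 7)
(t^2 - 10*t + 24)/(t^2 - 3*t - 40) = (-t^2 + 10*t - 24)/(-t^2 + 3*t + 40)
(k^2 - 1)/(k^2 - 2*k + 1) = (k + 1)/(k - 1)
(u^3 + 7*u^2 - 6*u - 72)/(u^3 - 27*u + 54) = (u + 4)/(u - 3)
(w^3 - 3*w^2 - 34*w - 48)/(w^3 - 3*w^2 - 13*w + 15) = (w^2 - 6*w - 16)/(w^2 - 6*w + 5)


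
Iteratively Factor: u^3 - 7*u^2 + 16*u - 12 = (u - 3)*(u^2 - 4*u + 4) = (u - 3)*(u - 2)*(u - 2)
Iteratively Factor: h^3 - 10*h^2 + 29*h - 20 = (h - 5)*(h^2 - 5*h + 4) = (h - 5)*(h - 1)*(h - 4)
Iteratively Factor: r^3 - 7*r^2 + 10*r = (r - 2)*(r^2 - 5*r) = r*(r - 2)*(r - 5)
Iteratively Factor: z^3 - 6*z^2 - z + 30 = (z - 5)*(z^2 - z - 6) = (z - 5)*(z + 2)*(z - 3)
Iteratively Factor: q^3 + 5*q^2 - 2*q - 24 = (q + 4)*(q^2 + q - 6) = (q - 2)*(q + 4)*(q + 3)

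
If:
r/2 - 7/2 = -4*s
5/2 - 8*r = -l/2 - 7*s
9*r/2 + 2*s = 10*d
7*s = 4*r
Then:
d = 553/780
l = 197/39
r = 49/39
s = 28/39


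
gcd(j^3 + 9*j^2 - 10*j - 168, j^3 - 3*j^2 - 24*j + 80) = j - 4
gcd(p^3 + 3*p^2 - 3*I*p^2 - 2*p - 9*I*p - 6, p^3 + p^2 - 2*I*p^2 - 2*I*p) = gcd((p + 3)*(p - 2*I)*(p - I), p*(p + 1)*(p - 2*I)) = p - 2*I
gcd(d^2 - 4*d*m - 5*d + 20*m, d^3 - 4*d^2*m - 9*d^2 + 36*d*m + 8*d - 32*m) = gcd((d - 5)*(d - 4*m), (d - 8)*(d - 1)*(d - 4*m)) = d - 4*m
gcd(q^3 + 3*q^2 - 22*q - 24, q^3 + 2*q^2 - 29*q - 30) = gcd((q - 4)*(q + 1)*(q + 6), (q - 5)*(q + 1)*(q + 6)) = q^2 + 7*q + 6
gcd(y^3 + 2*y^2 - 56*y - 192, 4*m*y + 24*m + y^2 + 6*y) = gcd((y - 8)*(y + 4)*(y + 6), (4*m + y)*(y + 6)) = y + 6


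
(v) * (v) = v^2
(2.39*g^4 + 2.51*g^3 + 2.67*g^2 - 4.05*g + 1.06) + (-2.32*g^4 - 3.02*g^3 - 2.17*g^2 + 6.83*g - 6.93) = 0.0700000000000003*g^4 - 0.51*g^3 + 0.5*g^2 + 2.78*g - 5.87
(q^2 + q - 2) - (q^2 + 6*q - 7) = 5 - 5*q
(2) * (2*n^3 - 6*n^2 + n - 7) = 4*n^3 - 12*n^2 + 2*n - 14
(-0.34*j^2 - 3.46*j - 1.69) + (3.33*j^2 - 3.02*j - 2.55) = 2.99*j^2 - 6.48*j - 4.24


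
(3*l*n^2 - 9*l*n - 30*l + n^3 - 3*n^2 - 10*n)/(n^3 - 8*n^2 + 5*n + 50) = (3*l + n)/(n - 5)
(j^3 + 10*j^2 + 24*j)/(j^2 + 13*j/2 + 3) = 2*j*(j + 4)/(2*j + 1)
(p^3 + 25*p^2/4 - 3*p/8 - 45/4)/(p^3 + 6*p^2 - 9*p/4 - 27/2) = (4*p - 5)/(2*(2*p - 3))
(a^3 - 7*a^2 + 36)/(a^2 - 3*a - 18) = (a^2 - a - 6)/(a + 3)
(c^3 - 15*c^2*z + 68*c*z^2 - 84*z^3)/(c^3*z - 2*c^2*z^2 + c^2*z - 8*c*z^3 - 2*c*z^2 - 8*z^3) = (-c^3 + 15*c^2*z - 68*c*z^2 + 84*z^3)/(z*(-c^3 + 2*c^2*z - c^2 + 8*c*z^2 + 2*c*z + 8*z^2))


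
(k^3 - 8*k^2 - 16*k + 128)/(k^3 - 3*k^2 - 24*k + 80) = (k^2 - 4*k - 32)/(k^2 + k - 20)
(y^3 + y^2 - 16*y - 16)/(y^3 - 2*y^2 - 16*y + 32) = (y + 1)/(y - 2)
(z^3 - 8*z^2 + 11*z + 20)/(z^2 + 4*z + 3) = (z^2 - 9*z + 20)/(z + 3)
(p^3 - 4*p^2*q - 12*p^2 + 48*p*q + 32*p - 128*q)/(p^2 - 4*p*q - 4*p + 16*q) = p - 8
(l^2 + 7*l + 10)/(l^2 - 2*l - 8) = (l + 5)/(l - 4)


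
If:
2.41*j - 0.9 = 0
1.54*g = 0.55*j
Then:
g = 0.13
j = 0.37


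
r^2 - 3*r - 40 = (r - 8)*(r + 5)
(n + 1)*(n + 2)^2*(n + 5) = n^4 + 10*n^3 + 33*n^2 + 44*n + 20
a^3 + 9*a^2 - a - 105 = (a - 3)*(a + 5)*(a + 7)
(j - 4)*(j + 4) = j^2 - 16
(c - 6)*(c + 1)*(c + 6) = c^3 + c^2 - 36*c - 36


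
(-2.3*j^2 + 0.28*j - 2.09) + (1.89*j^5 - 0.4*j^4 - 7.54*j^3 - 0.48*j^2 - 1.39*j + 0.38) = 1.89*j^5 - 0.4*j^4 - 7.54*j^3 - 2.78*j^2 - 1.11*j - 1.71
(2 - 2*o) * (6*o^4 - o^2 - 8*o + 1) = -12*o^5 + 12*o^4 + 2*o^3 + 14*o^2 - 18*o + 2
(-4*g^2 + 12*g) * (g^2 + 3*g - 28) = -4*g^4 + 148*g^2 - 336*g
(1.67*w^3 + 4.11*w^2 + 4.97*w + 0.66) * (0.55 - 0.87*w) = -1.4529*w^4 - 2.6572*w^3 - 2.0634*w^2 + 2.1593*w + 0.363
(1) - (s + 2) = -s - 1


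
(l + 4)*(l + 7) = l^2 + 11*l + 28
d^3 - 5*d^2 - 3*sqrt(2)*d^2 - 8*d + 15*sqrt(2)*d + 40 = (d - 5)*(d - 4*sqrt(2))*(d + sqrt(2))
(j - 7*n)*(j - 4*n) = j^2 - 11*j*n + 28*n^2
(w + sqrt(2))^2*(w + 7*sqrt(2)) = w^3 + 9*sqrt(2)*w^2 + 30*w + 14*sqrt(2)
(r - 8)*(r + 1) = r^2 - 7*r - 8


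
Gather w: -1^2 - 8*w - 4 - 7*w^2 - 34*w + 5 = -7*w^2 - 42*w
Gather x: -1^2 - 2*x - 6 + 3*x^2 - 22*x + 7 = 3*x^2 - 24*x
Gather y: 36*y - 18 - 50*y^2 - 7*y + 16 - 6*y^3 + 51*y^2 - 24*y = -6*y^3 + y^2 + 5*y - 2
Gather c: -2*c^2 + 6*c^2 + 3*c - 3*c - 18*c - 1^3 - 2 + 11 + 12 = 4*c^2 - 18*c + 20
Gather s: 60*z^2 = 60*z^2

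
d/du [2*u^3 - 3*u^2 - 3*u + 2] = 6*u^2 - 6*u - 3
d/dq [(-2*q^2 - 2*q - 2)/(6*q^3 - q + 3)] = 2*(-(2*q + 1)*(6*q^3 - q + 3) + (18*q^2 - 1)*(q^2 + q + 1))/(6*q^3 - q + 3)^2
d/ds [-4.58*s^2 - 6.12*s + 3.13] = -9.16*s - 6.12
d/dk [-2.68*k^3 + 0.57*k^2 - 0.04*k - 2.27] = -8.04*k^2 + 1.14*k - 0.04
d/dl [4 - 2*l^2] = -4*l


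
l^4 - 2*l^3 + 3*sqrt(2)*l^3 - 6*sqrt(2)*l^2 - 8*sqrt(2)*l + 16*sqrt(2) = (l - 2)*(l - sqrt(2))*(l + 2*sqrt(2))^2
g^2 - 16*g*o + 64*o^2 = (g - 8*o)^2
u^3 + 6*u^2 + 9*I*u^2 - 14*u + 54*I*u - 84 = (u + 6)*(u + 2*I)*(u + 7*I)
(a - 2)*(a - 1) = a^2 - 3*a + 2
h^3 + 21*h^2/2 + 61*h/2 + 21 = (h + 1)*(h + 7/2)*(h + 6)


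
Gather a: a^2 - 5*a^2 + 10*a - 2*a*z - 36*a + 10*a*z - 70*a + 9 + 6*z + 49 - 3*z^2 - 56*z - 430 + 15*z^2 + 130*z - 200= -4*a^2 + a*(8*z - 96) + 12*z^2 + 80*z - 572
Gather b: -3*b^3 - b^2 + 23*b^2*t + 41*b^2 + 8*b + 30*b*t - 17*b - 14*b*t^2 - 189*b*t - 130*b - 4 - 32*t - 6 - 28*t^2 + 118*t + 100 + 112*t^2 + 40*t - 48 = -3*b^3 + b^2*(23*t + 40) + b*(-14*t^2 - 159*t - 139) + 84*t^2 + 126*t + 42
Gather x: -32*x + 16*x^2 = 16*x^2 - 32*x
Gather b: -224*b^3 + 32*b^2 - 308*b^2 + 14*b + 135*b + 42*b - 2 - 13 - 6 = -224*b^3 - 276*b^2 + 191*b - 21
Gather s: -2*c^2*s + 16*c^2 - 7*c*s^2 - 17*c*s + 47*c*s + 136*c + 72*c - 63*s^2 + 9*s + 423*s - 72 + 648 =16*c^2 + 208*c + s^2*(-7*c - 63) + s*(-2*c^2 + 30*c + 432) + 576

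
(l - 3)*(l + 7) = l^2 + 4*l - 21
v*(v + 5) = v^2 + 5*v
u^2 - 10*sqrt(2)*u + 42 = (u - 7*sqrt(2))*(u - 3*sqrt(2))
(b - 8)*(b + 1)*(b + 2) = b^3 - 5*b^2 - 22*b - 16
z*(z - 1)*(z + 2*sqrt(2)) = z^3 - z^2 + 2*sqrt(2)*z^2 - 2*sqrt(2)*z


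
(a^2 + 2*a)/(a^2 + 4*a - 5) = a*(a + 2)/(a^2 + 4*a - 5)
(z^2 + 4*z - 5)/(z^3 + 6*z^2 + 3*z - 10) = 1/(z + 2)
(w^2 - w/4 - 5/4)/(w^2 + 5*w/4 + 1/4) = (4*w - 5)/(4*w + 1)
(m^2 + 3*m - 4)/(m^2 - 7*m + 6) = (m + 4)/(m - 6)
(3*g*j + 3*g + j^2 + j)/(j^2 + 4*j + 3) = (3*g + j)/(j + 3)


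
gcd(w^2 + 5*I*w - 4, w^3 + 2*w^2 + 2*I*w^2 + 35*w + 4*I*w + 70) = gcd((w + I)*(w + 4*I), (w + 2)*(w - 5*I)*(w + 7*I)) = 1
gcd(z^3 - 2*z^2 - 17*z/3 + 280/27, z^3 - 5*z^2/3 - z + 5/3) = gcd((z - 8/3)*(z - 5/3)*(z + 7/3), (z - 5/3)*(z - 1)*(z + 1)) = z - 5/3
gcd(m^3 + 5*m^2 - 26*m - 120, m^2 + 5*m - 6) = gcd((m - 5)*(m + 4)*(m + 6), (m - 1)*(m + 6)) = m + 6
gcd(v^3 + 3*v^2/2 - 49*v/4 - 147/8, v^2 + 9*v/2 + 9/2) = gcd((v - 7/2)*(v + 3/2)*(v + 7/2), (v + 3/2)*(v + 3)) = v + 3/2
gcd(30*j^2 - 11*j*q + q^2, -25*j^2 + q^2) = -5*j + q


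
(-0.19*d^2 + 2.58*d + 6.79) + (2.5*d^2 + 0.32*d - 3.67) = 2.31*d^2 + 2.9*d + 3.12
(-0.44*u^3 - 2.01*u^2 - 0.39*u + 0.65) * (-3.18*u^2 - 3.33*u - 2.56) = 1.3992*u^5 + 7.857*u^4 + 9.0599*u^3 + 4.3773*u^2 - 1.1661*u - 1.664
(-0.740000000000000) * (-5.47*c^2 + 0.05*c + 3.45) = 4.0478*c^2 - 0.037*c - 2.553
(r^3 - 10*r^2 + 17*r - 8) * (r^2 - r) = r^5 - 11*r^4 + 27*r^3 - 25*r^2 + 8*r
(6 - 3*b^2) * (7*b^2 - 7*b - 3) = -21*b^4 + 21*b^3 + 51*b^2 - 42*b - 18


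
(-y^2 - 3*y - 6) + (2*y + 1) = -y^2 - y - 5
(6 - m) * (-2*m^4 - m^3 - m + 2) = 2*m^5 - 11*m^4 - 6*m^3 + m^2 - 8*m + 12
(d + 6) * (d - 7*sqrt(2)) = d^2 - 7*sqrt(2)*d + 6*d - 42*sqrt(2)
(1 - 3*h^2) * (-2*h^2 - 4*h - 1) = 6*h^4 + 12*h^3 + h^2 - 4*h - 1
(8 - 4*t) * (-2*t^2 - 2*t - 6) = 8*t^3 - 8*t^2 + 8*t - 48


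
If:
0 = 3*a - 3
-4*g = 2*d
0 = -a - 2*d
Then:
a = 1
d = -1/2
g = 1/4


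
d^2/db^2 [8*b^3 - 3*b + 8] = 48*b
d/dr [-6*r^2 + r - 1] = 1 - 12*r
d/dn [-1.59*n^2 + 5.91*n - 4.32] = 5.91 - 3.18*n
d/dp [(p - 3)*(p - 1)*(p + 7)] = 3*p^2 + 6*p - 25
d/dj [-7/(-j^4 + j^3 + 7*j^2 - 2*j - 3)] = 7*(-4*j^3 + 3*j^2 + 14*j - 2)/(j^4 - j^3 - 7*j^2 + 2*j + 3)^2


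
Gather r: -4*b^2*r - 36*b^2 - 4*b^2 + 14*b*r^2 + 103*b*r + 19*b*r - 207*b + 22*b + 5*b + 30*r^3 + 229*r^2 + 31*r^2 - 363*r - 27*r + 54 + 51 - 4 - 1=-40*b^2 - 180*b + 30*r^3 + r^2*(14*b + 260) + r*(-4*b^2 + 122*b - 390) + 100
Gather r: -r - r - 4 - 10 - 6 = -2*r - 20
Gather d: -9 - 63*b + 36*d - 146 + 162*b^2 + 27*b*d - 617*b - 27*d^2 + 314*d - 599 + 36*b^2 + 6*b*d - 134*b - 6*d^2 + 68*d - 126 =198*b^2 - 814*b - 33*d^2 + d*(33*b + 418) - 880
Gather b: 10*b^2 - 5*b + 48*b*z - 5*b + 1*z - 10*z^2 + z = 10*b^2 + b*(48*z - 10) - 10*z^2 + 2*z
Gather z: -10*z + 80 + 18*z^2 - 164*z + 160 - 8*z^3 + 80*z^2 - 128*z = -8*z^3 + 98*z^2 - 302*z + 240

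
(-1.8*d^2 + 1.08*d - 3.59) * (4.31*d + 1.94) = -7.758*d^3 + 1.1628*d^2 - 13.3777*d - 6.9646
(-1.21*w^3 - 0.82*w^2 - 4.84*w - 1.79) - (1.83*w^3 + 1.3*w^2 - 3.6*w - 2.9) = -3.04*w^3 - 2.12*w^2 - 1.24*w + 1.11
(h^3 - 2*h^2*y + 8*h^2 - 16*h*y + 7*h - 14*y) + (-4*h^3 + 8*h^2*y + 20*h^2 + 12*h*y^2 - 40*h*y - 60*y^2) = -3*h^3 + 6*h^2*y + 28*h^2 + 12*h*y^2 - 56*h*y + 7*h - 60*y^2 - 14*y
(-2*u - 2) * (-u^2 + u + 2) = 2*u^3 - 6*u - 4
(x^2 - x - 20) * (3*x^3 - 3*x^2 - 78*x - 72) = 3*x^5 - 6*x^4 - 135*x^3 + 66*x^2 + 1632*x + 1440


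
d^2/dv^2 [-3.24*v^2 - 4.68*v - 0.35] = -6.48000000000000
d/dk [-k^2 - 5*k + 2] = -2*k - 5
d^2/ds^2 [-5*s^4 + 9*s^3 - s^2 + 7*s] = -60*s^2 + 54*s - 2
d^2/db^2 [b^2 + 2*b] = 2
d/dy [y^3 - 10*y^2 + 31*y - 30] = 3*y^2 - 20*y + 31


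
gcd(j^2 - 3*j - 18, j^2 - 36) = j - 6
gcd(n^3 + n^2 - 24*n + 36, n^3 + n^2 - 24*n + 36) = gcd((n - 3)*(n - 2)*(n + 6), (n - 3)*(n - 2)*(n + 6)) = n^3 + n^2 - 24*n + 36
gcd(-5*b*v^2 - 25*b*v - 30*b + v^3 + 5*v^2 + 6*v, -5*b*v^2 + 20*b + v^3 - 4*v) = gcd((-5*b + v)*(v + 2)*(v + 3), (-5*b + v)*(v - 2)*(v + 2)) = -5*b*v - 10*b + v^2 + 2*v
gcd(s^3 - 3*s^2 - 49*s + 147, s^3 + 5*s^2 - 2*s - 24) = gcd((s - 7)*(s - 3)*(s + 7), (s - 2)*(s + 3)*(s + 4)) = 1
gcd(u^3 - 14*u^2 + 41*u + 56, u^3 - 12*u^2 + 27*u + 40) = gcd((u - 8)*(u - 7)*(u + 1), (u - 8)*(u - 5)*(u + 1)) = u^2 - 7*u - 8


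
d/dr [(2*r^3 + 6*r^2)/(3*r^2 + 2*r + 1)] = 2*r*(3*r^3 + 4*r^2 + 9*r + 6)/(9*r^4 + 12*r^3 + 10*r^2 + 4*r + 1)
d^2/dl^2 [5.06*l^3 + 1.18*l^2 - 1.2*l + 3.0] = 30.36*l + 2.36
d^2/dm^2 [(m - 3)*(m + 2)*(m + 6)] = 6*m + 10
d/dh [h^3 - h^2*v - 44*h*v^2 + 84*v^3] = 3*h^2 - 2*h*v - 44*v^2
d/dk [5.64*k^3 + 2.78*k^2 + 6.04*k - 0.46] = 16.92*k^2 + 5.56*k + 6.04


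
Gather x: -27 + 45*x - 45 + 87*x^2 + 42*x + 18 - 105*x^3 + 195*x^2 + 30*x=-105*x^3 + 282*x^2 + 117*x - 54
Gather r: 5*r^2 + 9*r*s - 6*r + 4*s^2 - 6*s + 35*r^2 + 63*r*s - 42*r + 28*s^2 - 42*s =40*r^2 + r*(72*s - 48) + 32*s^2 - 48*s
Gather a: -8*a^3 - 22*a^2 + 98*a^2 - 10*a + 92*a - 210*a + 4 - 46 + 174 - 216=-8*a^3 + 76*a^2 - 128*a - 84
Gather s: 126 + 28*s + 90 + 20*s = 48*s + 216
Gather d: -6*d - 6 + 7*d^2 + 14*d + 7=7*d^2 + 8*d + 1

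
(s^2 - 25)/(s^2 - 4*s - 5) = (s + 5)/(s + 1)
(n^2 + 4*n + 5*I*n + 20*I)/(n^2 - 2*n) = (n^2 + n*(4 + 5*I) + 20*I)/(n*(n - 2))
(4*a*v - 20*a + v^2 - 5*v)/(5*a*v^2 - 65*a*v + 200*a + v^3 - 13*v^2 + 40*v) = (4*a + v)/(5*a*v - 40*a + v^2 - 8*v)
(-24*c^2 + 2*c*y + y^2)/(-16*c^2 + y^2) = (6*c + y)/(4*c + y)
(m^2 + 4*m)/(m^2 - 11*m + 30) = m*(m + 4)/(m^2 - 11*m + 30)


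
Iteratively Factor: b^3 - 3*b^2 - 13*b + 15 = (b - 1)*(b^2 - 2*b - 15) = (b - 1)*(b + 3)*(b - 5)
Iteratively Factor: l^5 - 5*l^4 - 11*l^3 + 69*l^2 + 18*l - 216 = (l - 3)*(l^4 - 2*l^3 - 17*l^2 + 18*l + 72) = (l - 4)*(l - 3)*(l^3 + 2*l^2 - 9*l - 18) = (l - 4)*(l - 3)*(l + 2)*(l^2 - 9) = (l - 4)*(l - 3)*(l + 2)*(l + 3)*(l - 3)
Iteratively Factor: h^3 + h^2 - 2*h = (h)*(h^2 + h - 2) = h*(h + 2)*(h - 1)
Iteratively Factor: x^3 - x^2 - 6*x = (x - 3)*(x^2 + 2*x) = x*(x - 3)*(x + 2)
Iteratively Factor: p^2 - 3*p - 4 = (p + 1)*(p - 4)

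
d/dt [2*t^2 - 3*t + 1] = 4*t - 3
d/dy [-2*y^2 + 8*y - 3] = 8 - 4*y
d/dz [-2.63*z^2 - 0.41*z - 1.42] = -5.26*z - 0.41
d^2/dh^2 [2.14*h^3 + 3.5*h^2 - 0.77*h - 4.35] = 12.84*h + 7.0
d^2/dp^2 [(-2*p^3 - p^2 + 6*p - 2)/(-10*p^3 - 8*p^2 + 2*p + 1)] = 2*(-60*p^6 - 1680*p^5 - 60*p^4 + 886*p^3 - 60*p^2 - 174*p + 37)/(1000*p^9 + 2400*p^8 + 1320*p^7 - 748*p^6 - 744*p^5 + 24*p^4 + 118*p^3 + 12*p^2 - 6*p - 1)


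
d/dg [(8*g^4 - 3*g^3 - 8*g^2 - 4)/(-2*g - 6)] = (-24*g^4 - 90*g^3 + 35*g^2 + 48*g - 4)/(2*(g^2 + 6*g + 9))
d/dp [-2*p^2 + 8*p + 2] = 8 - 4*p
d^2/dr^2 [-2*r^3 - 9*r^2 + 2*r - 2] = -12*r - 18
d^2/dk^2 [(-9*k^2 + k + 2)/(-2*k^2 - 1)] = 2*(-4*k^3 - 78*k^2 + 6*k + 13)/(8*k^6 + 12*k^4 + 6*k^2 + 1)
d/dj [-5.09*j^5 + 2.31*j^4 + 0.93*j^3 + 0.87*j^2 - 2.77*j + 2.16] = -25.45*j^4 + 9.24*j^3 + 2.79*j^2 + 1.74*j - 2.77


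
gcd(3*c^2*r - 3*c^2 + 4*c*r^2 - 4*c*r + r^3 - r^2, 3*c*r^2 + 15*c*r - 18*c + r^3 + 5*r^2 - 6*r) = 3*c*r - 3*c + r^2 - r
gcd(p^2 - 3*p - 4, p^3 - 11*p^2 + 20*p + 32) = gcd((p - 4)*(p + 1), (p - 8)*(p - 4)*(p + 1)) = p^2 - 3*p - 4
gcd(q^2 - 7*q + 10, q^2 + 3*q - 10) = q - 2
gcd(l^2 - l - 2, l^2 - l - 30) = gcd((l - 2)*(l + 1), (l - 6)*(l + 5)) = 1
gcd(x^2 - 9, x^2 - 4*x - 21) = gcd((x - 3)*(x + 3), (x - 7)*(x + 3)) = x + 3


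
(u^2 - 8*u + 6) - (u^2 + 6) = -8*u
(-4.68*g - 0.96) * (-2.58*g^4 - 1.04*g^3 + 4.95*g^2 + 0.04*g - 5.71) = 12.0744*g^5 + 7.344*g^4 - 22.1676*g^3 - 4.9392*g^2 + 26.6844*g + 5.4816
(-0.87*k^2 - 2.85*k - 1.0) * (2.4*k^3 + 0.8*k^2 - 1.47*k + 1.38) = -2.088*k^5 - 7.536*k^4 - 3.4011*k^3 + 2.1889*k^2 - 2.463*k - 1.38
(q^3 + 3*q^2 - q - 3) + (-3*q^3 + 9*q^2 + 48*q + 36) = -2*q^3 + 12*q^2 + 47*q + 33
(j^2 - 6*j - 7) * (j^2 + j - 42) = j^4 - 5*j^3 - 55*j^2 + 245*j + 294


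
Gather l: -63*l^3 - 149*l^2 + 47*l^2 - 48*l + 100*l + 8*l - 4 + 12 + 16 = -63*l^3 - 102*l^2 + 60*l + 24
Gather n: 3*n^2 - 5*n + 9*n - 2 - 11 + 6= 3*n^2 + 4*n - 7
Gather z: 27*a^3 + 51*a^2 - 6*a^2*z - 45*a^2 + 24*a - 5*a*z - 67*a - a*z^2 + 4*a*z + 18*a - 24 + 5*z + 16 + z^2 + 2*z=27*a^3 + 6*a^2 - 25*a + z^2*(1 - a) + z*(-6*a^2 - a + 7) - 8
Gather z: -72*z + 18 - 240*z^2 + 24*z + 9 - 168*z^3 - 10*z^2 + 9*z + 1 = -168*z^3 - 250*z^2 - 39*z + 28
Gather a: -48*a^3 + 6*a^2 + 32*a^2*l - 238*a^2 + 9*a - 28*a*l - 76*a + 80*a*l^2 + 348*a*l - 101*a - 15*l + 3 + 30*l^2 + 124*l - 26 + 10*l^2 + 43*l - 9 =-48*a^3 + a^2*(32*l - 232) + a*(80*l^2 + 320*l - 168) + 40*l^2 + 152*l - 32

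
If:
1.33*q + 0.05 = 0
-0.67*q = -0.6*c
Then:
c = -0.04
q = -0.04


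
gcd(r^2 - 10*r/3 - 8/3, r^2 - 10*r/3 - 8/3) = r^2 - 10*r/3 - 8/3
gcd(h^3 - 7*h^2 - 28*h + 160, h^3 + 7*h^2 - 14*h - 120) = h^2 + h - 20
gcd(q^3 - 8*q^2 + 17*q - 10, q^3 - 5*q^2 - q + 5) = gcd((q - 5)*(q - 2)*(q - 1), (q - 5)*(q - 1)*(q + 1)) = q^2 - 6*q + 5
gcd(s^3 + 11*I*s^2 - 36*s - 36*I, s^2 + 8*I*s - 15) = s + 3*I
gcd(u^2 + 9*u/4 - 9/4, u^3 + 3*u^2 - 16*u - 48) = u + 3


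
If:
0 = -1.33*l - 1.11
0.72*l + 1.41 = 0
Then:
No Solution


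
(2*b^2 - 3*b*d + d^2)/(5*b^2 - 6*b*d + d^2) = (2*b - d)/(5*b - d)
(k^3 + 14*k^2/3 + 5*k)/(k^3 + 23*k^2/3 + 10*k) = (k + 3)/(k + 6)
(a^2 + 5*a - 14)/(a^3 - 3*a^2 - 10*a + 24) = (a + 7)/(a^2 - a - 12)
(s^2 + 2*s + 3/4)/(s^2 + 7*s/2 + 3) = (s + 1/2)/(s + 2)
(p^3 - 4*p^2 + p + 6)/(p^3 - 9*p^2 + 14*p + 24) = (p^2 - 5*p + 6)/(p^2 - 10*p + 24)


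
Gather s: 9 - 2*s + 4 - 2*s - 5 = 8 - 4*s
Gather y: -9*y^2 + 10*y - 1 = -9*y^2 + 10*y - 1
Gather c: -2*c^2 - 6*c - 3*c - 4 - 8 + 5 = -2*c^2 - 9*c - 7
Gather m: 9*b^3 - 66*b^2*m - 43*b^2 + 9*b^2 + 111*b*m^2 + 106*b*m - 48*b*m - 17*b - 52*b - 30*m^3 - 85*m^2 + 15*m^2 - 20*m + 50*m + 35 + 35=9*b^3 - 34*b^2 - 69*b - 30*m^3 + m^2*(111*b - 70) + m*(-66*b^2 + 58*b + 30) + 70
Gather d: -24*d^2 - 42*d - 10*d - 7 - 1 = -24*d^2 - 52*d - 8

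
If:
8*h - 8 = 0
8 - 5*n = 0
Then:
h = 1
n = 8/5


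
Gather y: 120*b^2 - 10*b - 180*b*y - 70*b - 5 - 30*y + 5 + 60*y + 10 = 120*b^2 - 80*b + y*(30 - 180*b) + 10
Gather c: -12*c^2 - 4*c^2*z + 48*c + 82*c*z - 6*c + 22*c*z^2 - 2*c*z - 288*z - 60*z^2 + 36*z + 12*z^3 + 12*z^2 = c^2*(-4*z - 12) + c*(22*z^2 + 80*z + 42) + 12*z^3 - 48*z^2 - 252*z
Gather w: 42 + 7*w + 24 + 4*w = 11*w + 66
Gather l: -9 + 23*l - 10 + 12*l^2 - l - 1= 12*l^2 + 22*l - 20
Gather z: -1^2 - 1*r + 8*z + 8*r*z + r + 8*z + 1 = z*(8*r + 16)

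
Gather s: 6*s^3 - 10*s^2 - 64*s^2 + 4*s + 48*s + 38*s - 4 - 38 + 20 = 6*s^3 - 74*s^2 + 90*s - 22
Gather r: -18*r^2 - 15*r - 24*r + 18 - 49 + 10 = -18*r^2 - 39*r - 21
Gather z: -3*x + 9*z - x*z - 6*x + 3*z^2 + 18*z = -9*x + 3*z^2 + z*(27 - x)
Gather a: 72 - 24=48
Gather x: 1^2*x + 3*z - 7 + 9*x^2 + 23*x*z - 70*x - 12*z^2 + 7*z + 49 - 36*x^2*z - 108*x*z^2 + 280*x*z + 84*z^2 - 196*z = x^2*(9 - 36*z) + x*(-108*z^2 + 303*z - 69) + 72*z^2 - 186*z + 42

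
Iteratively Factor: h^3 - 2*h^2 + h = (h - 1)*(h^2 - h) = (h - 1)^2*(h)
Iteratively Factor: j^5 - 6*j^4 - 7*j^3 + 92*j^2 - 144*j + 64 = (j - 1)*(j^4 - 5*j^3 - 12*j^2 + 80*j - 64) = (j - 4)*(j - 1)*(j^3 - j^2 - 16*j + 16) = (j - 4)^2*(j - 1)*(j^2 + 3*j - 4) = (j - 4)^2*(j - 1)*(j + 4)*(j - 1)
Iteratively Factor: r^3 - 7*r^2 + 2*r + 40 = (r - 5)*(r^2 - 2*r - 8) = (r - 5)*(r + 2)*(r - 4)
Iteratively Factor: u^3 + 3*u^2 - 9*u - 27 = (u + 3)*(u^2 - 9) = (u + 3)^2*(u - 3)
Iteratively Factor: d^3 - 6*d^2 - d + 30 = (d + 2)*(d^2 - 8*d + 15) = (d - 3)*(d + 2)*(d - 5)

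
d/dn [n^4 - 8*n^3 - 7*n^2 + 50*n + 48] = 4*n^3 - 24*n^2 - 14*n + 50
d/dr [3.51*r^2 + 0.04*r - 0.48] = 7.02*r + 0.04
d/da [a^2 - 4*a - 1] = 2*a - 4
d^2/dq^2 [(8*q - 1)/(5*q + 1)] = -130/(5*q + 1)^3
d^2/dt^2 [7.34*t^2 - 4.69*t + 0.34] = 14.6800000000000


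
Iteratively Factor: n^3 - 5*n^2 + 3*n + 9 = (n - 3)*(n^2 - 2*n - 3) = (n - 3)^2*(n + 1)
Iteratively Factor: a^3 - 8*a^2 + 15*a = (a - 5)*(a^2 - 3*a) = a*(a - 5)*(a - 3)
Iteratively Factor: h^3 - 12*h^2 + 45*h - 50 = (h - 5)*(h^2 - 7*h + 10) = (h - 5)^2*(h - 2)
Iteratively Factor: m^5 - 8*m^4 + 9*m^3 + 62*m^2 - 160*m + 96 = (m - 4)*(m^4 - 4*m^3 - 7*m^2 + 34*m - 24) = (m - 4)^2*(m^3 - 7*m + 6) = (m - 4)^2*(m + 3)*(m^2 - 3*m + 2) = (m - 4)^2*(m - 1)*(m + 3)*(m - 2)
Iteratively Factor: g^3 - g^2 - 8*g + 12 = (g - 2)*(g^2 + g - 6) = (g - 2)^2*(g + 3)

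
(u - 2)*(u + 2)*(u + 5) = u^3 + 5*u^2 - 4*u - 20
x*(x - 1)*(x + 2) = x^3 + x^2 - 2*x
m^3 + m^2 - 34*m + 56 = (m - 4)*(m - 2)*(m + 7)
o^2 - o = o*(o - 1)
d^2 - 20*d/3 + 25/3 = (d - 5)*(d - 5/3)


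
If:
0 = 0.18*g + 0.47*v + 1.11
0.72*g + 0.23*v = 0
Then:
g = 0.86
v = -2.69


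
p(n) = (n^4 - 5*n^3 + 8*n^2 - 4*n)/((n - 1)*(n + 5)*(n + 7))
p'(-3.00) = 13.91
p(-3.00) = -9.38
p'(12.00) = 0.64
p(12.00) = 3.72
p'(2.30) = 0.02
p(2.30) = 0.00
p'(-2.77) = 9.79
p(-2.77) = -6.68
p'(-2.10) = 3.76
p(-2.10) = -2.48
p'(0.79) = -0.02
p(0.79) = 0.03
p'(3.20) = 0.10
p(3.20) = 0.06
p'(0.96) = -0.03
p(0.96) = 0.02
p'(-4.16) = 139.46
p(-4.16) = -66.17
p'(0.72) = -0.01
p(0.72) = 0.03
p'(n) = (4*n^3 - 15*n^2 + 16*n - 4)/((n - 1)*(n + 5)*(n + 7)) - (n^4 - 5*n^3 + 8*n^2 - 4*n)/((n - 1)*(n + 5)*(n + 7)^2) - (n^4 - 5*n^3 + 8*n^2 - 4*n)/((n - 1)*(n + 5)^2*(n + 7)) - (n^4 - 5*n^3 + 8*n^2 - 4*n)/((n - 1)^2*(n + 5)*(n + 7))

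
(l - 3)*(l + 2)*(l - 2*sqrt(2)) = l^3 - 2*sqrt(2)*l^2 - l^2 - 6*l + 2*sqrt(2)*l + 12*sqrt(2)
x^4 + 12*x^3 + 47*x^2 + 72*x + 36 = (x + 1)*(x + 2)*(x + 3)*(x + 6)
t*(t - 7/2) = t^2 - 7*t/2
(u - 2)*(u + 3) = u^2 + u - 6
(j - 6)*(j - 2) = j^2 - 8*j + 12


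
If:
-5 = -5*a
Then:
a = 1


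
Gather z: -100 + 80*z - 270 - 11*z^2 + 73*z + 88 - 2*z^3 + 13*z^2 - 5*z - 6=-2*z^3 + 2*z^2 + 148*z - 288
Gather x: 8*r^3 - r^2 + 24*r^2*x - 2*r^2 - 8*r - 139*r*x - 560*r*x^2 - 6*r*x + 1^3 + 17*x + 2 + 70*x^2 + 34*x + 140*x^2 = 8*r^3 - 3*r^2 - 8*r + x^2*(210 - 560*r) + x*(24*r^2 - 145*r + 51) + 3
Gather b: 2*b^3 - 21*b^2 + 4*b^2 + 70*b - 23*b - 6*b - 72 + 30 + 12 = 2*b^3 - 17*b^2 + 41*b - 30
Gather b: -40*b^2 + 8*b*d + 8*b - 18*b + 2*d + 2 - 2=-40*b^2 + b*(8*d - 10) + 2*d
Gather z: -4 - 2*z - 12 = -2*z - 16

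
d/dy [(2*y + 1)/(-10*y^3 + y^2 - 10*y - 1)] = 2*(20*y^3 + 14*y^2 - y + 4)/(100*y^6 - 20*y^5 + 201*y^4 + 98*y^2 + 20*y + 1)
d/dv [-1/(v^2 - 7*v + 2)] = (2*v - 7)/(v^2 - 7*v + 2)^2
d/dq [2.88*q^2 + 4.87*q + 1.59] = 5.76*q + 4.87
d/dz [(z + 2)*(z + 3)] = 2*z + 5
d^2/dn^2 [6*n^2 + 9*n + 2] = 12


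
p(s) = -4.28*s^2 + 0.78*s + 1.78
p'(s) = 0.78 - 8.56*s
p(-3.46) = -52.16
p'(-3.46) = 30.40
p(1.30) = -4.44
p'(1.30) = -10.35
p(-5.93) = -153.35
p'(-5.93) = 51.54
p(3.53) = -48.80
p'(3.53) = -29.44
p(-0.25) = 1.32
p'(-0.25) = 2.92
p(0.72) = 0.12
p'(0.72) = -5.38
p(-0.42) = 0.70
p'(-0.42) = 4.38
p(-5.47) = -130.55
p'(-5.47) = 47.60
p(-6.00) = -156.98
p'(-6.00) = 52.14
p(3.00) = -34.40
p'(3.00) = -24.90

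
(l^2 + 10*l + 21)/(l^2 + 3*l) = (l + 7)/l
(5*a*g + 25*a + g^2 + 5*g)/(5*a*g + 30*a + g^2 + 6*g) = (g + 5)/(g + 6)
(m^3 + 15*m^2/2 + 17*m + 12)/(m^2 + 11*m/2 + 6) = m + 2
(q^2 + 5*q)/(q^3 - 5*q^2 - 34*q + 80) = q/(q^2 - 10*q + 16)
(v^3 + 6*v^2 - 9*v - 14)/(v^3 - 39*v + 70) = (v + 1)/(v - 5)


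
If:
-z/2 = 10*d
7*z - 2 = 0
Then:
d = -1/70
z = 2/7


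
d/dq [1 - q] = -1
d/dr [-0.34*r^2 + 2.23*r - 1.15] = 2.23 - 0.68*r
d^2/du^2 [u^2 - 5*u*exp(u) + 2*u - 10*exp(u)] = -5*u*exp(u) - 20*exp(u) + 2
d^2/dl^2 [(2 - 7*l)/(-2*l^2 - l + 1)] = 2*((4*l + 1)^2*(7*l - 2) - 3*(14*l + 1)*(2*l^2 + l - 1))/(2*l^2 + l - 1)^3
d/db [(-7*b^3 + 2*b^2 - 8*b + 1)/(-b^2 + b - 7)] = (7*b^4 - 14*b^3 + 141*b^2 - 26*b + 55)/(b^4 - 2*b^3 + 15*b^2 - 14*b + 49)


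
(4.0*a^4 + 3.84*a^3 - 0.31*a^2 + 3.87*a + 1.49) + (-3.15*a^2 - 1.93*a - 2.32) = 4.0*a^4 + 3.84*a^3 - 3.46*a^2 + 1.94*a - 0.83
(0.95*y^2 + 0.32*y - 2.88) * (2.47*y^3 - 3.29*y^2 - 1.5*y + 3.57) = 2.3465*y^5 - 2.3351*y^4 - 9.5914*y^3 + 12.3867*y^2 + 5.4624*y - 10.2816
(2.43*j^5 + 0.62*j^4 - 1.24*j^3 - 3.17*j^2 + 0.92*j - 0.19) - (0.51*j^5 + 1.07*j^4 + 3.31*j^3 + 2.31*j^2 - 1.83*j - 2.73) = 1.92*j^5 - 0.45*j^4 - 4.55*j^3 - 5.48*j^2 + 2.75*j + 2.54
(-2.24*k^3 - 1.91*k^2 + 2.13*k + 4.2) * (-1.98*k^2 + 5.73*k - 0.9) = 4.4352*k^5 - 9.0534*k^4 - 13.1457*k^3 + 5.6079*k^2 + 22.149*k - 3.78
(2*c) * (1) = 2*c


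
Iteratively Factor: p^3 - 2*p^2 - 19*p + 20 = (p + 4)*(p^2 - 6*p + 5) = (p - 1)*(p + 4)*(p - 5)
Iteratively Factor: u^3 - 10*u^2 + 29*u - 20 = (u - 5)*(u^2 - 5*u + 4) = (u - 5)*(u - 4)*(u - 1)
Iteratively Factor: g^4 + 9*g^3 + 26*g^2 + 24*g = (g + 4)*(g^3 + 5*g^2 + 6*g) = (g + 2)*(g + 4)*(g^2 + 3*g) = g*(g + 2)*(g + 4)*(g + 3)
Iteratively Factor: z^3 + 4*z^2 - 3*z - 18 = (z - 2)*(z^2 + 6*z + 9) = (z - 2)*(z + 3)*(z + 3)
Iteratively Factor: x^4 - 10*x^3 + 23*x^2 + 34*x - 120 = (x - 4)*(x^3 - 6*x^2 - x + 30) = (x - 4)*(x + 2)*(x^2 - 8*x + 15) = (x - 5)*(x - 4)*(x + 2)*(x - 3)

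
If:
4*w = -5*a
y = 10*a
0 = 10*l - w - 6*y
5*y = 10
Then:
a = 1/5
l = 47/40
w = -1/4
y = 2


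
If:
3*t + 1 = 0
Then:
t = -1/3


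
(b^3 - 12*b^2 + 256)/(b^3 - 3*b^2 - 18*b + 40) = (b^2 - 16*b + 64)/(b^2 - 7*b + 10)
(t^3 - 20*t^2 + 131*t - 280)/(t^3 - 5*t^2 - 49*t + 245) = (t - 8)/(t + 7)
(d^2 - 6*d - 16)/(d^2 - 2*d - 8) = (d - 8)/(d - 4)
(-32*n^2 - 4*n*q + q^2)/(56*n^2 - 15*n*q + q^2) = (4*n + q)/(-7*n + q)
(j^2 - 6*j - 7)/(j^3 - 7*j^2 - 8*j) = (j - 7)/(j*(j - 8))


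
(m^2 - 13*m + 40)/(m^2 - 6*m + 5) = (m - 8)/(m - 1)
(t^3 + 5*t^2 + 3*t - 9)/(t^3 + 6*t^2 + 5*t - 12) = (t + 3)/(t + 4)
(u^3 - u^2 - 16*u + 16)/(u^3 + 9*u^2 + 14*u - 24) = (u - 4)/(u + 6)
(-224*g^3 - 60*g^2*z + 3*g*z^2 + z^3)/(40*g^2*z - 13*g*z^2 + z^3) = (28*g^2 + 11*g*z + z^2)/(z*(-5*g + z))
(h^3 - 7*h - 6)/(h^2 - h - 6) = h + 1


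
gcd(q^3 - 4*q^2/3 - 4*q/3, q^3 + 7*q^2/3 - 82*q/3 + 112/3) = q - 2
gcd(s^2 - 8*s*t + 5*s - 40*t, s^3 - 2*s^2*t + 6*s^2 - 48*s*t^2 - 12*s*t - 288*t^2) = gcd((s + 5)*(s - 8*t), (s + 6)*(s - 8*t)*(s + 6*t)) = s - 8*t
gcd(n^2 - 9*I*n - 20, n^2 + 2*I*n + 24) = n - 4*I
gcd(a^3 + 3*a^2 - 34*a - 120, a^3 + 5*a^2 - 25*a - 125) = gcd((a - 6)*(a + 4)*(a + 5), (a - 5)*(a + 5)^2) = a + 5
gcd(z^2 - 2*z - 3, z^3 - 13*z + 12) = z - 3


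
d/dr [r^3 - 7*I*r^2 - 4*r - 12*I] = 3*r^2 - 14*I*r - 4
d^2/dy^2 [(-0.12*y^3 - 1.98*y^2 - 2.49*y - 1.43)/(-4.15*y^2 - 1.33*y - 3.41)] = (60.9390060000001*y^3 - 17.085354*y^2 - 155.693868*y - 11.952754)/(71.473375*y^6 + 68.717775*y^5 + 198.20898*y^4 + 115.281607*y^3 + 162.865692*y^2 + 46.396119*y + 39.651821)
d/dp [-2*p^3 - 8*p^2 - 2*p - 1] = -6*p^2 - 16*p - 2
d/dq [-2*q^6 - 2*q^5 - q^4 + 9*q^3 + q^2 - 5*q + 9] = -12*q^5 - 10*q^4 - 4*q^3 + 27*q^2 + 2*q - 5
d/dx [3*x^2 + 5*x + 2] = 6*x + 5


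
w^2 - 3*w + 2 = (w - 2)*(w - 1)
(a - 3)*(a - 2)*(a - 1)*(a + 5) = a^4 - a^3 - 19*a^2 + 49*a - 30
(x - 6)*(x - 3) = x^2 - 9*x + 18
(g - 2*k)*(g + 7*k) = g^2 + 5*g*k - 14*k^2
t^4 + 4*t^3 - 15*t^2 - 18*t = t*(t - 3)*(t + 1)*(t + 6)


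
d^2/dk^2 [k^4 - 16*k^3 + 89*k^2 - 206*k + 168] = 12*k^2 - 96*k + 178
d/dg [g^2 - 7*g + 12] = 2*g - 7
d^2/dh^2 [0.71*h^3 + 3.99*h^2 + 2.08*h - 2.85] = 4.26*h + 7.98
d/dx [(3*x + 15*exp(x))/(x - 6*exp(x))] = 33*(x - 1)*exp(x)/(x^2 - 12*x*exp(x) + 36*exp(2*x))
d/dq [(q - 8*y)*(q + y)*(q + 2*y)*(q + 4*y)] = 4*q^3 - 3*q^2*y - 84*q*y^2 - 104*y^3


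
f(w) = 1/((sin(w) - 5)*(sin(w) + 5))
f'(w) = -cos(w)/((sin(w) - 5)*(sin(w) + 5)^2) - cos(w)/((sin(w) - 5)^2*(sin(w) + 5)) = -sin(2*w)/((sin(w) - 5)^2*(sin(w) + 5)^2)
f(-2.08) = -0.04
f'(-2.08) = -0.00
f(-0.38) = -0.04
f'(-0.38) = 0.00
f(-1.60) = -0.04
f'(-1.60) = -0.00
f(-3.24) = -0.04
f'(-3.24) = 0.00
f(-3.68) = -0.04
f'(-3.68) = 0.00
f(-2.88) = -0.04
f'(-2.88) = -0.00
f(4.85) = -0.04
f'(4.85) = 0.00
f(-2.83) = -0.04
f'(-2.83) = -0.00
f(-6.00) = -0.04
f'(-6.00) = 0.00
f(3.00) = -0.04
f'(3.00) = 0.00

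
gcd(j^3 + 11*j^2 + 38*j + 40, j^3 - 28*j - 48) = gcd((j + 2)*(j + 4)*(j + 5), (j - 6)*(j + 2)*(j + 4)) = j^2 + 6*j + 8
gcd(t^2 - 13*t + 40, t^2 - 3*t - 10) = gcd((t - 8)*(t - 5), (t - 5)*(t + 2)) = t - 5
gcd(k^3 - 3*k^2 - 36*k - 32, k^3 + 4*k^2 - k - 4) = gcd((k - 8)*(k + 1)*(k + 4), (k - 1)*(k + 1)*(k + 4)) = k^2 + 5*k + 4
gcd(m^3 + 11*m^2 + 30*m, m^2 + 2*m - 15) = m + 5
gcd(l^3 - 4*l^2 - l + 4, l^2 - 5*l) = 1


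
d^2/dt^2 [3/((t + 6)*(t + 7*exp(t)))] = 3*(-7*(t + 6)^2*(t + 7*exp(t))*exp(t) + 2*(t + 6)^2*(7*exp(t) + 1)^2 + 2*(t + 6)*(t + 7*exp(t))*(7*exp(t) + 1) + 2*(t + 7*exp(t))^2)/((t + 6)^3*(t + 7*exp(t))^3)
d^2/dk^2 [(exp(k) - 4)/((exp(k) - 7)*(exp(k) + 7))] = (exp(4*k) - 16*exp(3*k) + 294*exp(2*k) - 784*exp(k) + 2401)*exp(k)/(exp(6*k) - 147*exp(4*k) + 7203*exp(2*k) - 117649)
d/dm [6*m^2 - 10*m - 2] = 12*m - 10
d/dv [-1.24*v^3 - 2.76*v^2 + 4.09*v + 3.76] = -3.72*v^2 - 5.52*v + 4.09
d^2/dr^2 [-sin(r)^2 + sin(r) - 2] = -sin(r) - 2*cos(2*r)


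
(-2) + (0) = -2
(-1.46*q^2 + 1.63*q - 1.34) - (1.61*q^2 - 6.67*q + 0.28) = -3.07*q^2 + 8.3*q - 1.62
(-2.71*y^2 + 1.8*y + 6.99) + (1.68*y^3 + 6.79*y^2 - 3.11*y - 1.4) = 1.68*y^3 + 4.08*y^2 - 1.31*y + 5.59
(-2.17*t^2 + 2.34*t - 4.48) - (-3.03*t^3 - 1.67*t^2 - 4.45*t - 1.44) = 3.03*t^3 - 0.5*t^2 + 6.79*t - 3.04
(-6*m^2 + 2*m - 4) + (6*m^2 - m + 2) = m - 2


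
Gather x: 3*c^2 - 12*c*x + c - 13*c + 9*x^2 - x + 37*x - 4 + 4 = 3*c^2 - 12*c + 9*x^2 + x*(36 - 12*c)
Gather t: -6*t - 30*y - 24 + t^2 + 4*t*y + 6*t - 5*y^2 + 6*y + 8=t^2 + 4*t*y - 5*y^2 - 24*y - 16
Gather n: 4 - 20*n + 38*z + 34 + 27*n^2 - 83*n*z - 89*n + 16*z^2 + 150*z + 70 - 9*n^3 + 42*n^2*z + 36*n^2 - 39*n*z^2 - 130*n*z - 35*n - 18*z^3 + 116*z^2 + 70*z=-9*n^3 + n^2*(42*z + 63) + n*(-39*z^2 - 213*z - 144) - 18*z^3 + 132*z^2 + 258*z + 108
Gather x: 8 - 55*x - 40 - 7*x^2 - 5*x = -7*x^2 - 60*x - 32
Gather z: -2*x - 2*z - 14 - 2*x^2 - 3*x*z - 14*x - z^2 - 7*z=-2*x^2 - 16*x - z^2 + z*(-3*x - 9) - 14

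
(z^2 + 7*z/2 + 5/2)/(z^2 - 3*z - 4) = (z + 5/2)/(z - 4)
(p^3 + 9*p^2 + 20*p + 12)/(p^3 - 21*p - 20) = (p^2 + 8*p + 12)/(p^2 - p - 20)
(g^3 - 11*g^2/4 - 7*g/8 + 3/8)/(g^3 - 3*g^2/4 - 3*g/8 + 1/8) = (g - 3)/(g - 1)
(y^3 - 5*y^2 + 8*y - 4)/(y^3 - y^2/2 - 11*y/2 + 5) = 2*(y - 2)/(2*y + 5)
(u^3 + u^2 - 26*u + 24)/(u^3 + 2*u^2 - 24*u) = (u - 1)/u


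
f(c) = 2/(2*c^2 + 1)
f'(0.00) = 0.00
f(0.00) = 2.00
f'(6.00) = -0.00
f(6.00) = 0.03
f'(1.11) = -0.74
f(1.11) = 0.58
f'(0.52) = -1.75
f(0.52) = 1.30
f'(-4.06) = 0.03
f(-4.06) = 0.06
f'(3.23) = -0.05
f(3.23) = 0.09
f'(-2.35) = 0.13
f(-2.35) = 0.17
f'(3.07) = -0.06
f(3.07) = 0.10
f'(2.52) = -0.11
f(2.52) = 0.15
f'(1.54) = -0.37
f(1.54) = 0.35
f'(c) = -8*c/(2*c^2 + 1)^2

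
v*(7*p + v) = 7*p*v + v^2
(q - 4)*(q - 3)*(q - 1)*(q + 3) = q^4 - 5*q^3 - 5*q^2 + 45*q - 36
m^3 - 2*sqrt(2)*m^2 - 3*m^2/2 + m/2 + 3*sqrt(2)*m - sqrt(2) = (m - 1)*(m - 1/2)*(m - 2*sqrt(2))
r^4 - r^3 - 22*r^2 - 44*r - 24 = (r - 6)*(r + 1)*(r + 2)^2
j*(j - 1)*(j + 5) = j^3 + 4*j^2 - 5*j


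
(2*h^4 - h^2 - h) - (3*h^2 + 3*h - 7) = 2*h^4 - 4*h^2 - 4*h + 7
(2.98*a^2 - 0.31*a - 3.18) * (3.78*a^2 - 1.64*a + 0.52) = 11.2644*a^4 - 6.059*a^3 - 9.9624*a^2 + 5.054*a - 1.6536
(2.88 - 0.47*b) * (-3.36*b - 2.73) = 1.5792*b^2 - 8.3937*b - 7.8624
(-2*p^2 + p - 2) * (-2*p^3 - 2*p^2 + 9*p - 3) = 4*p^5 + 2*p^4 - 16*p^3 + 19*p^2 - 21*p + 6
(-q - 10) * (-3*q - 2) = 3*q^2 + 32*q + 20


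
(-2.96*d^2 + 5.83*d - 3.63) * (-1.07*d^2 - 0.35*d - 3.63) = 3.1672*d^4 - 5.2021*d^3 + 12.5884*d^2 - 19.8924*d + 13.1769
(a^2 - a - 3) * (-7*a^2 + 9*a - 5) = -7*a^4 + 16*a^3 + 7*a^2 - 22*a + 15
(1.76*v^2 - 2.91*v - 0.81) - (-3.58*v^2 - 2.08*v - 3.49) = 5.34*v^2 - 0.83*v + 2.68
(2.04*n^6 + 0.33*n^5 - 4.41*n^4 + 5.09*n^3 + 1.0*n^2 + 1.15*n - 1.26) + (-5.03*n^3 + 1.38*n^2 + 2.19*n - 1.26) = 2.04*n^6 + 0.33*n^5 - 4.41*n^4 + 0.0599999999999996*n^3 + 2.38*n^2 + 3.34*n - 2.52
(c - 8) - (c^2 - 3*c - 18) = -c^2 + 4*c + 10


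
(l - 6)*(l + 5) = l^2 - l - 30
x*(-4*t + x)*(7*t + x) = -28*t^2*x + 3*t*x^2 + x^3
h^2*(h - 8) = h^3 - 8*h^2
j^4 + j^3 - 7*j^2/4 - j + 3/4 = (j - 1)*(j - 1/2)*(j + 1)*(j + 3/2)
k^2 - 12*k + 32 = (k - 8)*(k - 4)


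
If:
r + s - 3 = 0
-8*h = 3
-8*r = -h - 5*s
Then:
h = -3/8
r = 9/8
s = 15/8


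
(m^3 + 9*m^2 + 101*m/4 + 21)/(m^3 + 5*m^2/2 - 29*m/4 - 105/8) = 2*(m + 4)/(2*m - 5)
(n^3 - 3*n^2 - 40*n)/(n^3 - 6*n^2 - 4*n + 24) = n*(n^2 - 3*n - 40)/(n^3 - 6*n^2 - 4*n + 24)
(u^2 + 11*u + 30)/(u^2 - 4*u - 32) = (u^2 + 11*u + 30)/(u^2 - 4*u - 32)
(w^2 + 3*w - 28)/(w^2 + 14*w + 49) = (w - 4)/(w + 7)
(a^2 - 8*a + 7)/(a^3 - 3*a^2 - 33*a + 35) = 1/(a + 5)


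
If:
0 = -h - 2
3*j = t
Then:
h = -2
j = t/3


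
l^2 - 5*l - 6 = (l - 6)*(l + 1)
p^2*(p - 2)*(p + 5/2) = p^4 + p^3/2 - 5*p^2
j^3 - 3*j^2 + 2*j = j*(j - 2)*(j - 1)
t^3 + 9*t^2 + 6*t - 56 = (t - 2)*(t + 4)*(t + 7)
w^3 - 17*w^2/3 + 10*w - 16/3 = (w - 8/3)*(w - 2)*(w - 1)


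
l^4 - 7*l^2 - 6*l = l*(l - 3)*(l + 1)*(l + 2)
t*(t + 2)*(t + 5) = t^3 + 7*t^2 + 10*t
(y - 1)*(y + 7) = y^2 + 6*y - 7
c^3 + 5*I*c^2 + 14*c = c*(c - 2*I)*(c + 7*I)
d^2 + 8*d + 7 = (d + 1)*(d + 7)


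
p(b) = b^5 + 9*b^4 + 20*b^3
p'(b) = 5*b^4 + 36*b^3 + 60*b^2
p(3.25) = 2053.25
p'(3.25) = 2427.39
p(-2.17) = -52.92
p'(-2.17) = 25.54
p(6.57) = 34682.03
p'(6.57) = 22115.30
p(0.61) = 5.87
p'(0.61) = 31.19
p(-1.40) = -25.68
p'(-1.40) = 38.02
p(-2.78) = -58.19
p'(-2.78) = -11.11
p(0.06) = 0.00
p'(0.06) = 0.22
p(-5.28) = -52.76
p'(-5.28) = 259.60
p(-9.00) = -14580.00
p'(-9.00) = 11421.00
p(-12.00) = -96768.00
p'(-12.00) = 50112.00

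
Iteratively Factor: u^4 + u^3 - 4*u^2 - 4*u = (u + 1)*(u^3 - 4*u) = u*(u + 1)*(u^2 - 4) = u*(u + 1)*(u + 2)*(u - 2)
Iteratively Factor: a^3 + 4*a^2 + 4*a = (a)*(a^2 + 4*a + 4) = a*(a + 2)*(a + 2)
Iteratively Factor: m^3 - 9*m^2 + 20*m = (m)*(m^2 - 9*m + 20) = m*(m - 5)*(m - 4)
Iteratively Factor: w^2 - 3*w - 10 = (w - 5)*(w + 2)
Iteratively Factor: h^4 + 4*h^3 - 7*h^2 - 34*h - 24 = (h + 1)*(h^3 + 3*h^2 - 10*h - 24) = (h - 3)*(h + 1)*(h^2 + 6*h + 8) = (h - 3)*(h + 1)*(h + 2)*(h + 4)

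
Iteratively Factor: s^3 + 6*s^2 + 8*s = (s + 4)*(s^2 + 2*s) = s*(s + 4)*(s + 2)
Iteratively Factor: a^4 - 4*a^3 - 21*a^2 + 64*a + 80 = (a + 1)*(a^3 - 5*a^2 - 16*a + 80) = (a - 4)*(a + 1)*(a^2 - a - 20) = (a - 4)*(a + 1)*(a + 4)*(a - 5)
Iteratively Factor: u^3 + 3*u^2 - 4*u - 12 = (u - 2)*(u^2 + 5*u + 6) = (u - 2)*(u + 2)*(u + 3)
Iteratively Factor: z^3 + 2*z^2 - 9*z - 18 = (z + 2)*(z^2 - 9) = (z - 3)*(z + 2)*(z + 3)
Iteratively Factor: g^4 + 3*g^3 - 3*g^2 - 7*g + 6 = (g + 3)*(g^3 - 3*g + 2) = (g - 1)*(g + 3)*(g^2 + g - 2) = (g - 1)^2*(g + 3)*(g + 2)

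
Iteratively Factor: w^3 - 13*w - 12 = (w - 4)*(w^2 + 4*w + 3) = (w - 4)*(w + 3)*(w + 1)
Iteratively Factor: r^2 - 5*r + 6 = (r - 2)*(r - 3)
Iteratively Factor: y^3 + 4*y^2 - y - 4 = (y - 1)*(y^2 + 5*y + 4) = (y - 1)*(y + 1)*(y + 4)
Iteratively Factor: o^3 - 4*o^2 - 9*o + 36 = (o - 4)*(o^2 - 9) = (o - 4)*(o + 3)*(o - 3)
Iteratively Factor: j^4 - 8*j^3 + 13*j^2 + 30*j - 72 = (j - 4)*(j^3 - 4*j^2 - 3*j + 18) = (j - 4)*(j - 3)*(j^2 - j - 6) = (j - 4)*(j - 3)^2*(j + 2)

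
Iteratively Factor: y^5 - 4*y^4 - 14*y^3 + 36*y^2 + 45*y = (y)*(y^4 - 4*y^3 - 14*y^2 + 36*y + 45) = y*(y - 3)*(y^3 - y^2 - 17*y - 15) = y*(y - 3)*(y + 3)*(y^2 - 4*y - 5) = y*(y - 5)*(y - 3)*(y + 3)*(y + 1)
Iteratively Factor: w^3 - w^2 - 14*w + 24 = (w + 4)*(w^2 - 5*w + 6) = (w - 2)*(w + 4)*(w - 3)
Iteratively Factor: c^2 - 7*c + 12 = (c - 3)*(c - 4)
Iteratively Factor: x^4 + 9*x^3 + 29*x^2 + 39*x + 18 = (x + 3)*(x^3 + 6*x^2 + 11*x + 6) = (x + 3)^2*(x^2 + 3*x + 2) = (x + 2)*(x + 3)^2*(x + 1)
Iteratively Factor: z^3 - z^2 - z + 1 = (z - 1)*(z^2 - 1) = (z - 1)^2*(z + 1)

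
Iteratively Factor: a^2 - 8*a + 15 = (a - 5)*(a - 3)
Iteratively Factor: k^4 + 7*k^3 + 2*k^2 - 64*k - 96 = (k + 4)*(k^3 + 3*k^2 - 10*k - 24) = (k - 3)*(k + 4)*(k^2 + 6*k + 8) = (k - 3)*(k + 4)^2*(k + 2)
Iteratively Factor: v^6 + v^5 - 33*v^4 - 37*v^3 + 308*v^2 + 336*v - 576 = (v + 4)*(v^5 - 3*v^4 - 21*v^3 + 47*v^2 + 120*v - 144) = (v - 4)*(v + 4)*(v^4 + v^3 - 17*v^2 - 21*v + 36) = (v - 4)*(v - 1)*(v + 4)*(v^3 + 2*v^2 - 15*v - 36) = (v - 4)^2*(v - 1)*(v + 4)*(v^2 + 6*v + 9) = (v - 4)^2*(v - 1)*(v + 3)*(v + 4)*(v + 3)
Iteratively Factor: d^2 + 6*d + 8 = (d + 2)*(d + 4)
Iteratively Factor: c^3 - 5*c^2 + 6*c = (c - 2)*(c^2 - 3*c) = c*(c - 2)*(c - 3)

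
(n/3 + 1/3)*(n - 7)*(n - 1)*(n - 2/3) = n^4/3 - 23*n^3/9 + 11*n^2/9 + 23*n/9 - 14/9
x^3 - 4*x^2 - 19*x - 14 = (x - 7)*(x + 1)*(x + 2)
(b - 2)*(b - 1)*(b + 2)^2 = b^4 + b^3 - 6*b^2 - 4*b + 8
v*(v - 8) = v^2 - 8*v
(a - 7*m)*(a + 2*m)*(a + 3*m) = a^3 - 2*a^2*m - 29*a*m^2 - 42*m^3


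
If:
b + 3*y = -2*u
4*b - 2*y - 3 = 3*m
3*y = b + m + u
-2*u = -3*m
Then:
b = 99/166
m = -18/83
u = -27/83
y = 3/166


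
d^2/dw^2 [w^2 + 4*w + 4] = 2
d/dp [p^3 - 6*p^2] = 3*p*(p - 4)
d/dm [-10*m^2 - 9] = -20*m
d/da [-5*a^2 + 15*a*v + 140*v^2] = -10*a + 15*v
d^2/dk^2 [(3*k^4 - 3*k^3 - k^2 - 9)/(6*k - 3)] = 2*(36*k^4 - 60*k^3 + 36*k^2 - 9*k - 37)/(3*(8*k^3 - 12*k^2 + 6*k - 1))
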